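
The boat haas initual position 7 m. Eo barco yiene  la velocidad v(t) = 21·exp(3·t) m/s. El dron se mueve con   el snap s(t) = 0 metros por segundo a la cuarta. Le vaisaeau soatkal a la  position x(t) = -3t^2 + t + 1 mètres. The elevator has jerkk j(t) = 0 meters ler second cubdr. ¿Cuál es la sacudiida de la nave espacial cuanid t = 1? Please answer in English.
To solve this, we need to take 3 derivatives of our position equation x(t) = -3·t^2 + t + 1. Differentiating position, we get velocity: v(t) = 1 - 6·t. Differentiating velocity, we get acceleration: a(t) = -6. Differentiating acceleration, we get jerk: j(t) = 0. From the given jerk equation j(t) = 0, we substitute t = 1 to get j = 0.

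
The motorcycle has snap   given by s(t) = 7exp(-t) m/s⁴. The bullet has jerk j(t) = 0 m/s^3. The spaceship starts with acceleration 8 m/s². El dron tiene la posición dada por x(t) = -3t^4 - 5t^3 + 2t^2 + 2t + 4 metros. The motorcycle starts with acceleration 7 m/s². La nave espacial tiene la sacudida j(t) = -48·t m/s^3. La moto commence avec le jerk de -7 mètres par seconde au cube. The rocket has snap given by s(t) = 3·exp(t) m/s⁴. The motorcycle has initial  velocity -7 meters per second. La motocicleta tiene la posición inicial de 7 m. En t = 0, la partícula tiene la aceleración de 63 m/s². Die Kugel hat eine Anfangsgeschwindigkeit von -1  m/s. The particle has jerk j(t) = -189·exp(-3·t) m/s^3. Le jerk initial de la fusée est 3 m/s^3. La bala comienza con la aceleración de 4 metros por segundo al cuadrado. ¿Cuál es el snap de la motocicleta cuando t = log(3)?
De la ecuación del snap s(t) = 7·exp(-t), sustituimos t = log(3) para obtener s = 7/3.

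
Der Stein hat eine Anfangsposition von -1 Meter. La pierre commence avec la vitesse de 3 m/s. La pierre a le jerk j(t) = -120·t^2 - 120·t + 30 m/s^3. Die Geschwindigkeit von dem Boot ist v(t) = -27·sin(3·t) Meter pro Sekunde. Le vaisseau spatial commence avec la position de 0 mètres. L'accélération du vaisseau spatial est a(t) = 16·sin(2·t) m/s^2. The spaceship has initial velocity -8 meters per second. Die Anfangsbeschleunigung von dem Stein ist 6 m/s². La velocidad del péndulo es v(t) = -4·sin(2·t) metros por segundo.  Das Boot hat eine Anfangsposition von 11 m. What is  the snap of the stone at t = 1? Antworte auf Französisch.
Pour résoudre ceci, nous devons prendre 1 dérivée de notre équation du jerk j(t) = -120·t^2 - 120·t + 30. En prenant d/dt de j(t), nous trouvons s(t) = -240·t - 120. De l'équation du snap s(t) = -240·t - 120, nous substituons t = 1 pour obtenir s = -360.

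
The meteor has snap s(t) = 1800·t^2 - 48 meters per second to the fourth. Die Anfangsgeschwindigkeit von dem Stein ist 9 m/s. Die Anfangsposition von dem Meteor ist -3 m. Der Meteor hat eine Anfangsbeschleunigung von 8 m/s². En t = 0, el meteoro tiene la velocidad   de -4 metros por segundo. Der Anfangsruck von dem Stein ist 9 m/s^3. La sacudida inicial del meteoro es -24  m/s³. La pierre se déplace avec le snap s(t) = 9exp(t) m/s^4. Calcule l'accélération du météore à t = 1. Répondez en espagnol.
Para resolver esto, necesitamos tomar 2 antiderivadas de nuestra ecuación del snap s(t) = 1800·t^2 - 48. Integrando el snap y usando la condición inicial j(0) = -24, obtenemos j(t) = 600·t^3 - 48·t - 24. La antiderivada de la sacudida es la aceleración. Usando a(0) = 8, obtenemos a(t) = 150·t^4 - 24·t^2 - 24·t + 8. Tenemos la aceleración a(t) = 150·t^4 - 24·t^2 - 24·t + 8. Sustituyendo t = 1: a(1) = 110.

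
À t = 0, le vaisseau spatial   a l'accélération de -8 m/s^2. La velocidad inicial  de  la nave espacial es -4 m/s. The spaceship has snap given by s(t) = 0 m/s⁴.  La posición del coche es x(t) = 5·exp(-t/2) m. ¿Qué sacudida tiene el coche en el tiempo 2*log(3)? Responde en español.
Partiendo de la posición x(t) = 5·exp(-t/2), tomamos 3 derivadas. La derivada de la posición da la velocidad: v(t) = -5·exp(-t/2)/2. Tomando d/dt de v(t), encontramos a(t) = 5·exp(-t/2)/4. Tomando d/dt de a(t), encontramos j(t) = -5·exp(-t/2)/8. Usando j(t) = -5·exp(-t/2)/8 y sustituyendo t = 2*log(3), encontramos j = -5/24.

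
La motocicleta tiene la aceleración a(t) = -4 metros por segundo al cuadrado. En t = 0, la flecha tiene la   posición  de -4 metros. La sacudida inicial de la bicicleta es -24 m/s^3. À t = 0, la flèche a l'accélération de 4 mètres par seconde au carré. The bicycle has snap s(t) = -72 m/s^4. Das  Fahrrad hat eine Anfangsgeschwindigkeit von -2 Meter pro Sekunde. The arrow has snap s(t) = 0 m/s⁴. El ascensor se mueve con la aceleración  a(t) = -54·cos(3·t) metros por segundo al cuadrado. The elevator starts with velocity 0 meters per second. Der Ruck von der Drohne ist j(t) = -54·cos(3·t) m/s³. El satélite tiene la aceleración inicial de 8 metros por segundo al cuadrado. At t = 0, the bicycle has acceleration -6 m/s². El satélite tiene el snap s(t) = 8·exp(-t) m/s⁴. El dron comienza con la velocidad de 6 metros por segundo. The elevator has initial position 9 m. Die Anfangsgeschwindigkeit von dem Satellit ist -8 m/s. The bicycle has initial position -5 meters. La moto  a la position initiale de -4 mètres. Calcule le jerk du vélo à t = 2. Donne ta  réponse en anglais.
Starting from snap s(t) = -72, we take 1 integral. Integrating snap and using the initial condition j(0) = -24, we get j(t) = -72·t - 24. We have jerk j(t) = -72·t - 24. Substituting t = 2: j(2) = -168.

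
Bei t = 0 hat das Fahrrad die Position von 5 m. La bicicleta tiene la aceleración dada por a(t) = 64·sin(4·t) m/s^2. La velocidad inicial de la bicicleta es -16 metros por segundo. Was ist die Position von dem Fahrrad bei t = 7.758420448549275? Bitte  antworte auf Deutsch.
Wir müssen unsere Gleichung für die Beschleunigung a(t) = 64·sin(4·t) 2-mal integrieren. Durch Integration von der Beschleunigung und Verwendung der Anfangsbedingung v(0) = -16, erhalten wir v(t) = -16·cos(4·t). Die Stammfunktion von der Geschwindigkeit, mit x(0) = 5, ergibt die Position: x(t) = 5 - 4·sin(4·t). Mit x(t) = 5 - 4·sin(4·t) und Einsetzen von t = 7.758420448549275, finden wir x = 6.49201658154848.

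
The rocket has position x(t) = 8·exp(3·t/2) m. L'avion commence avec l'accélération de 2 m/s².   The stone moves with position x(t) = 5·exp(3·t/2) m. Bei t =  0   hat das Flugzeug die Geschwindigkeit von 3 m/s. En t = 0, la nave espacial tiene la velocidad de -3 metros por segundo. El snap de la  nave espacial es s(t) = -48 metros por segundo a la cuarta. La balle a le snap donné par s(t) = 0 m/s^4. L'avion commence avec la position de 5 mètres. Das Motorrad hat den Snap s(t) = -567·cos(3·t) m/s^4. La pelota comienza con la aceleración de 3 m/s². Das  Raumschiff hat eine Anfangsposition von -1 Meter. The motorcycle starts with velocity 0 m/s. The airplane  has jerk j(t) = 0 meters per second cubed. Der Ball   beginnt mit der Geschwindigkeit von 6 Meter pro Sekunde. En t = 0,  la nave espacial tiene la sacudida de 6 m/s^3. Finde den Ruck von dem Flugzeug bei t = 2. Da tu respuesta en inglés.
Using j(t) = 0 and substituting t = 2, we find j = 0.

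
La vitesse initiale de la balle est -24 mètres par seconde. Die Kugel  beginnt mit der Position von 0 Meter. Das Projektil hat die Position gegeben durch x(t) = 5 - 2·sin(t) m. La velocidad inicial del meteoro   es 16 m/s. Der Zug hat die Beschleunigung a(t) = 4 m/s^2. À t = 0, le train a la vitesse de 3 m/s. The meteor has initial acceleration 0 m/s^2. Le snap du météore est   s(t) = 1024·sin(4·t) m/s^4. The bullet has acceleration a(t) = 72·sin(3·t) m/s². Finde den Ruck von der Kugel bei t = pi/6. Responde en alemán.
Um dies zu lösen, müssen wir 1 Ableitung unserer Gleichung für die Beschleunigung a(t) = 72·sin(3·t) nehmen. Mit d/dt von a(t) finden wir j(t) = 216·cos(3·t). Aus der Gleichung für den Ruck j(t) = 216·cos(3·t), setzen wir t = pi/6 ein und erhalten j = 0.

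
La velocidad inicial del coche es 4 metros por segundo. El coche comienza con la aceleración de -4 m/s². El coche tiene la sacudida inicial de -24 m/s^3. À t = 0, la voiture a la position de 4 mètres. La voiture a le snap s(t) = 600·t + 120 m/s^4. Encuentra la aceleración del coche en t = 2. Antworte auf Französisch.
Pour résoudre ceci, nous devons prendre 2 intégrales de notre équation du snap s(t) = 600·t + 120. En prenant ∫s(t)dt et en appliquant j(0) = -24, nous trouvons j(t) = 300·t^2 + 120·t - 24. La primitive du jerk est l'accélération. En utilisant a(0) = -4, nous obtenons a(t) = 100·t^3 + 60·t^2 - 24·t - 4. Nous avons l'accélération a(t) = 100·t^3 + 60·t^2 - 24·t - 4. En substituant t = 2: a(2) = 988.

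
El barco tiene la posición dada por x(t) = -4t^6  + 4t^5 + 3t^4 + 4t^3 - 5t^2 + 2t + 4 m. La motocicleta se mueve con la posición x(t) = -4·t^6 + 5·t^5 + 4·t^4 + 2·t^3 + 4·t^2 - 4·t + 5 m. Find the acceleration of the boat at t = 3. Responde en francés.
Pour résoudre ceci, nous devons prendre 2 dérivées de notre équation de la position x(t) = -4·t^6 + 4·t^5 + 3·t^4 + 4·t^3 - 5·t^2 + 2·t + 4. En prenant d/dt de x(t), nous trouvons v(t) = -24·t^5 + 20·t^4 + 12·t^3 + 12·t^2 - 10·t + 2. La dérivée de la vitesse donne l'accélération: a(t) = -120·t^4 + 80·t^3 + 36·t^2 + 24·t - 10. De l'équation de l'accélération a(t) = -120·t^4 + 80·t^3 + 36·t^2 + 24·t - 10, nous substituons t = 3 pour obtenir a = -7174.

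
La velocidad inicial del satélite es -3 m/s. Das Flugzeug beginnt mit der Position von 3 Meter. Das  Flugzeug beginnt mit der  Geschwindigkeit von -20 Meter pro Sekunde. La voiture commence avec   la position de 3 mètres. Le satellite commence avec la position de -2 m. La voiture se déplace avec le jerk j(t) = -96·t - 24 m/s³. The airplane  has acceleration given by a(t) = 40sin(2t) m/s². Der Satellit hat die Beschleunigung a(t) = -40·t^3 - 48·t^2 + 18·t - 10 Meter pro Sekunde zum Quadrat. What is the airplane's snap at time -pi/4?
To solve this, we need to take 2 derivatives of our acceleration equation a(t) = 40·sin(2·t). Taking d/dt of a(t), we find j(t) = 80·cos(2·t). Taking d/dt of j(t), we find s(t) = -160·sin(2·t). From the given snap equation s(t) = -160·sin(2·t), we substitute t = -pi/4 to get s = 160.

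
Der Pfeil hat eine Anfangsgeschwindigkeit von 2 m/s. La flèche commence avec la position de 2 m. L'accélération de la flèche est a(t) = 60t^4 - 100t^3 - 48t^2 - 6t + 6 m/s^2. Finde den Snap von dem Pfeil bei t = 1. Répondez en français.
Pour résoudre ceci, nous devons prendre 2 dérivées de notre équation de l'accélération a(t) = 60·t^4 - 100·t^3 - 48·t^2 - 6·t + 6. En prenant d/dt de a(t), nous trouvons j(t) = 240·t^3 - 300·t^2 - 96·t - 6. En dérivant le jerk, nous obtenons le snap: s(t) = 720·t^2 - 600·t - 96. Nous avons le snap s(t) = 720·t^2 - 600·t - 96. En substituant t = 1: s(1) = 24.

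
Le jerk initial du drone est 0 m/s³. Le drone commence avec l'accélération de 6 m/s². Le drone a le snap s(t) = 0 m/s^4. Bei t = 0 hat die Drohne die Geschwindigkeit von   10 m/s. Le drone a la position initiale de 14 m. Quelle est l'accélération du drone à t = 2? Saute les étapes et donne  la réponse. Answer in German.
Die Beschleunigung bei t = 2 ist a = 6.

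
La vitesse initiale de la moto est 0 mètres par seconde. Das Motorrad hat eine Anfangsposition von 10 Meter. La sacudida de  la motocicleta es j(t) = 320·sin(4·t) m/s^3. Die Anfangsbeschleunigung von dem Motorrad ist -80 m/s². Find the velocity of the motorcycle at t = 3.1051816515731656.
We need to integrate our jerk equation j(t) = 320·sin(4·t) 2 times. Taking ∫j(t)dt and applying a(0) = -80, we find a(t) = -80·cos(4·t). Taking ∫a(t)dt and applying v(0) = 0, we find v(t) = -20·sin(4·t). We have velocity v(t) = -20·sin(4·t). Substituting t = 3.1051816515731656: v(3.1051816515731656) = 2.90259298975726.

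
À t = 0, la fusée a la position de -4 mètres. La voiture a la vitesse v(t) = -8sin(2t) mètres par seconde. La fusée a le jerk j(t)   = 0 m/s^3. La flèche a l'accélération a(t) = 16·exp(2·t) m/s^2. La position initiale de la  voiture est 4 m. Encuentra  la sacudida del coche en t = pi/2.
Para resolver esto, necesitamos tomar 2 derivadas de nuestra ecuación de la velocidad v(t) = -8·sin(2·t). Derivando la velocidad, obtenemos la aceleración: a(t) = -16·cos(2·t). La derivada de la aceleración da la sacudida: j(t) = 32·sin(2·t). De la ecuación de la sacudida j(t) = 32·sin(2·t), sustituimos t = pi/2 para obtener j = 0.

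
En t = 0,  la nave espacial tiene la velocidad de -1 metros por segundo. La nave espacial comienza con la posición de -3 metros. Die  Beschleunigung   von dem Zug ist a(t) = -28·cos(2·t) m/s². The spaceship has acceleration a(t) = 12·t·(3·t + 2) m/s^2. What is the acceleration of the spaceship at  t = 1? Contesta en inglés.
From the given acceleration equation a(t) = 12·t·(3·t + 2), we substitute t = 1 to get a = 60.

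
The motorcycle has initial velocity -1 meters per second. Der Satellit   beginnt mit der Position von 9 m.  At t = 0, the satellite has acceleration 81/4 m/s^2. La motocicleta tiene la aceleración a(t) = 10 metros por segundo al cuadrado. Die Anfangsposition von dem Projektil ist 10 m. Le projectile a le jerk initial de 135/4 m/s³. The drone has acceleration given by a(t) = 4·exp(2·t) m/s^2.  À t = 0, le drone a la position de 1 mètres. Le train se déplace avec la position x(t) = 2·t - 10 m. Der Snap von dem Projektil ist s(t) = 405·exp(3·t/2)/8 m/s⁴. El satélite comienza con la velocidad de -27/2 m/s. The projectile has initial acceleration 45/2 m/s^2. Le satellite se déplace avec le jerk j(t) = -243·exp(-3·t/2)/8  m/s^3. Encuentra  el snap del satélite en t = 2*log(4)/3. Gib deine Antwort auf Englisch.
We must differentiate our jerk equation j(t) = -243·exp(-3·t/2)/8 1 time. Taking d/dt of j(t), we find s(t) = 729·exp(-3·t/2)/16. We have snap s(t) = 729·exp(-3·t/2)/16. Substituting t = 2*log(4)/3: s(2*log(4)/3) = 729/64.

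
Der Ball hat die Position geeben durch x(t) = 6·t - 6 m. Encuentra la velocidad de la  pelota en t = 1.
Partiendo de la posición x(t) = 6·t - 6, tomamos 1 derivada. La derivada de la posición da la velocidad: v(t) = 6. De la ecuación de la velocidad v(t) = 6, sustituimos t = 1 para obtener v = 6.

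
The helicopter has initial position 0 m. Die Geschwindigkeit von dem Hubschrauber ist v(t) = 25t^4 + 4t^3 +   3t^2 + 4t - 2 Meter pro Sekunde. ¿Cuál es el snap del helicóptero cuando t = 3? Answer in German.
Um dies zu lösen, müssen wir 3 Ableitungen unserer Gleichung für die Geschwindigkeit v(t) = 25·t^4 + 4·t^3 + 3·t^2 + 4·t - 2 nehmen. Durch Ableiten von der Geschwindigkeit erhalten wir die Beschleunigung: a(t) = 100·t^3 + 12·t^2 + 6·t + 4. Durch Ableiten von der Beschleunigung erhalten wir den Ruck: j(t) = 300·t^2 + 24·t + 6. Durch Ableiten von dem Ruck erhalten wir den Snap: s(t) = 600·t + 24. Mit s(t) = 600·t + 24 und Einsetzen von t = 3, finden wir s = 1824.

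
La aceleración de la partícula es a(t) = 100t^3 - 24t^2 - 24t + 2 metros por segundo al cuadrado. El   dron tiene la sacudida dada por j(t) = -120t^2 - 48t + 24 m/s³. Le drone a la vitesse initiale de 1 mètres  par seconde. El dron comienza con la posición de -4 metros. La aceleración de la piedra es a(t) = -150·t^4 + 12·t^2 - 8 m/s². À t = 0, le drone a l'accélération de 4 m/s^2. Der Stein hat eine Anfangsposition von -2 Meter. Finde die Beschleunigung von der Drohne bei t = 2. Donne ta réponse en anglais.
To find the answer, we compute 1 integral of j(t) = -120·t^2 - 48·t + 24. The integral of jerk, with a(0) = 4, gives acceleration: a(t) = -40·t^3 - 24·t^2 + 24·t + 4. We have acceleration a(t) = -40·t^3 - 24·t^2 + 24·t + 4. Substituting t = 2: a(2) = -364.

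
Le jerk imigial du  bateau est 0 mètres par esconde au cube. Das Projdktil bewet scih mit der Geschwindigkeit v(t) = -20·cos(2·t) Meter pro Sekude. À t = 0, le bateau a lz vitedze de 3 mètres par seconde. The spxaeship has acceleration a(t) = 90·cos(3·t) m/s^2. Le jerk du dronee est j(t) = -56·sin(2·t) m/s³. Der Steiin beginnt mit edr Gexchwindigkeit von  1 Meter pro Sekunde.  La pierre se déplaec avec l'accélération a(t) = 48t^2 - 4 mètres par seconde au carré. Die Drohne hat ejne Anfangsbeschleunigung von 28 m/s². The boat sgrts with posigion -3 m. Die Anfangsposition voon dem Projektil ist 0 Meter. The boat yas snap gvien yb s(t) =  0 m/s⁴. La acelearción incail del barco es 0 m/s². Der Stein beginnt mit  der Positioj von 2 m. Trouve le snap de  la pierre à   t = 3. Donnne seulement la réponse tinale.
La réponse est 96.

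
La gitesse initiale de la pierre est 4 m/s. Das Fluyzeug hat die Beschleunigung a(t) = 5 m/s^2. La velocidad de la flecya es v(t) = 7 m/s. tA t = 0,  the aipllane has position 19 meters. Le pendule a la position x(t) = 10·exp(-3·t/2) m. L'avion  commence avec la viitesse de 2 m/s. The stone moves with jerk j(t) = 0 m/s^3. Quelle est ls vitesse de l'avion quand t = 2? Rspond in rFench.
Nous devons intégrer notre équation de l'accélération a(t) = 5 1 fois. La primitive de l'accélération, avec v(0) = 2, donne la vitesse: v(t) = 5·t + 2. Nous avons la vitesse v(t) = 5·t + 2. En substituant t = 2: v(2) = 12.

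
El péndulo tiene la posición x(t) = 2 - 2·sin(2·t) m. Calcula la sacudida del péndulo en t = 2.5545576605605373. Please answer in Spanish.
Para resolver esto, necesitamos tomar 3 derivadas de nuestra ecuación de la posición x(t) = 2 - 2·sin(2·t). La derivada de la posición da la velocidad: v(t) = -4·cos(2·t). Derivando la velocidad, obtenemos la aceleración: a(t) = 8·sin(2·t). La derivada de la aceleración da la sacudida: j(t) = 16·cos(2·t). Usando j(t) = 16·cos(2·t) y sustituyendo t = 2.5545576605605373, encontramos j = 6.18241633876448.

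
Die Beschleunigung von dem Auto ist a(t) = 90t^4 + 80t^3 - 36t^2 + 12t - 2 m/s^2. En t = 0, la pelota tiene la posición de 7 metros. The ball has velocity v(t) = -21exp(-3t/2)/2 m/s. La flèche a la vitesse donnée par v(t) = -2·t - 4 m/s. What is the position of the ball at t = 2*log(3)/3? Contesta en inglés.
We must find the integral of our velocity equation v(t) = -21·exp(-3·t/2)/2 1 time. The antiderivative of velocity, with x(0) = 7, gives position: x(t) = 7·exp(-3·t/2). We have position x(t) = 7·exp(-3·t/2). Substituting t = 2*log(3)/3: x(2*log(3)/3) = 7/3.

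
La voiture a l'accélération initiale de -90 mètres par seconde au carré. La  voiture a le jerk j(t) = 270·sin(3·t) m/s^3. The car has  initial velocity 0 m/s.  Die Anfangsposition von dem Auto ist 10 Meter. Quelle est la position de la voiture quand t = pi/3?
En partant du jerk j(t) = 270·sin(3·t), nous prenons 3 primitives. La primitive du jerk est l'accélération. En utilisant a(0) = -90, nous obtenons a(t) = -90·cos(3·t). La primitive de l'accélération est la vitesse. En utilisant v(0) = 0, nous obtenons v(t) = -30·sin(3·t). La primitive de la vitesse est la position. En utilisant x(0) = 10, nous obtenons x(t) = 10·cos(3·t). En utilisant x(t) = 10·cos(3·t) et en substituant t = pi/3, nous trouvons x = -10.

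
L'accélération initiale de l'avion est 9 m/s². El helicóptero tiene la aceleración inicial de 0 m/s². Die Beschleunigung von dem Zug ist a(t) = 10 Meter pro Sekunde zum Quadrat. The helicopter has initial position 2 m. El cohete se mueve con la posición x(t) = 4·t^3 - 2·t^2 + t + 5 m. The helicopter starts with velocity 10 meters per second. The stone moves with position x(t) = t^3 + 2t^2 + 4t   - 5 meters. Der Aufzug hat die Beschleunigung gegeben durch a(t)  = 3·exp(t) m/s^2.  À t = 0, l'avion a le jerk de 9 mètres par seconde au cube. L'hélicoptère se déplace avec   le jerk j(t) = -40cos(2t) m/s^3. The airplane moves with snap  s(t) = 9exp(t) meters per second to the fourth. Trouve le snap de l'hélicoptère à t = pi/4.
Pour résoudre ceci, nous devons prendre 1 dérivée de notre équation du jerk j(t) = -40·cos(2·t). La dérivée du jerk donne le snap: s(t) = 80·sin(2·t). Nous avons le snap s(t) = 80·sin(2·t). En substituant t = pi/4: s(pi/4) = 80.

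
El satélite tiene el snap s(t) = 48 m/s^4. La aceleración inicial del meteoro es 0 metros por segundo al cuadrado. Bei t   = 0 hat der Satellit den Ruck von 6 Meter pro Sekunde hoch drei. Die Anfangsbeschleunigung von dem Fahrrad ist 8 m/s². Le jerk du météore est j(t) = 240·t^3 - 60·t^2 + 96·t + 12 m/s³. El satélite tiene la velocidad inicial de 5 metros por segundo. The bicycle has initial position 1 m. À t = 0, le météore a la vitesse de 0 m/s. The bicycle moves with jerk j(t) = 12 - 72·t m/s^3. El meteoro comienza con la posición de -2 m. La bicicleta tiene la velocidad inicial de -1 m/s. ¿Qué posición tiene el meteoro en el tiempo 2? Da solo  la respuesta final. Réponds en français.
À t = 2, x = 174.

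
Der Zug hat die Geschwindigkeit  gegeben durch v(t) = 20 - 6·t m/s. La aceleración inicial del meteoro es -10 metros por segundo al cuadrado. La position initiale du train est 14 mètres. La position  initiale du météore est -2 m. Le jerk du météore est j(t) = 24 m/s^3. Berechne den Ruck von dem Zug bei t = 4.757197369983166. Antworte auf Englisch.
Starting from velocity v(t) = 20 - 6·t, we take 2 derivatives. Differentiating velocity, we get acceleration: a(t) = -6. Taking d/dt of a(t), we find j(t) = 0. From the given jerk equation j(t) = 0, we substitute t = 4.757197369983166 to get j = 0.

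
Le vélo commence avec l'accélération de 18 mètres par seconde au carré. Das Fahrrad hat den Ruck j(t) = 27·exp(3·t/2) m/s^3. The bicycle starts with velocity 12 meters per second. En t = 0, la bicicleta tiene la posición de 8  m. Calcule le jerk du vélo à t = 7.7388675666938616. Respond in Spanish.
De la ecuación de la sacudida j(t) = 27·exp(3·t/2), sustituimos t = 7.7388675666938616 para obtener j = 2970195.15105188.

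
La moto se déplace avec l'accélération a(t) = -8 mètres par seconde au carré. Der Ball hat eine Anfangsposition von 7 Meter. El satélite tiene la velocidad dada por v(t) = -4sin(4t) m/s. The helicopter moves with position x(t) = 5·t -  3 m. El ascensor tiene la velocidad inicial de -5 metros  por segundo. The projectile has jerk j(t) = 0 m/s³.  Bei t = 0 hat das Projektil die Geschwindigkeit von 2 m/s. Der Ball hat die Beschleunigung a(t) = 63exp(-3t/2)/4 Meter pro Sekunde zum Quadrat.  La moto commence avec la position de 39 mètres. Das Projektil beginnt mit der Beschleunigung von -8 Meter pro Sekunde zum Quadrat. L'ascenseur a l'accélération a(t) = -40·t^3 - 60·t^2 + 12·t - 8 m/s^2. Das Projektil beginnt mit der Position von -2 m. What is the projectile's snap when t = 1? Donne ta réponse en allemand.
Um dies zu lösen, müssen wir 1 Ableitung unserer Gleichung für den Ruck j(t) = 0 nehmen. Die Ableitung von dem Ruck ergibt den Snap: s(t) = 0. Mit s(t) = 0 und Einsetzen von t = 1, finden wir s = 0.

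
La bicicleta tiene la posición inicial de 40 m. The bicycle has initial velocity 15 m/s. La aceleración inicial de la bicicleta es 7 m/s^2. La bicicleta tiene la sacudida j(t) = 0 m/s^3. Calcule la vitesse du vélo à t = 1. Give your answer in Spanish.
Debemos encontrar la antiderivada de nuestra ecuación de la sacudida j(t) = 0 2 veces. La antiderivada de la sacudida es la aceleración. Usando a(0) = 7, obtenemos a(t) = 7. Integrando la aceleración y usando la condición inicial v(0) = 15, obtenemos v(t) = 7·t + 15. De la ecuación de la velocidad v(t) = 7·t + 15, sustituimos t = 1 para obtener v = 22.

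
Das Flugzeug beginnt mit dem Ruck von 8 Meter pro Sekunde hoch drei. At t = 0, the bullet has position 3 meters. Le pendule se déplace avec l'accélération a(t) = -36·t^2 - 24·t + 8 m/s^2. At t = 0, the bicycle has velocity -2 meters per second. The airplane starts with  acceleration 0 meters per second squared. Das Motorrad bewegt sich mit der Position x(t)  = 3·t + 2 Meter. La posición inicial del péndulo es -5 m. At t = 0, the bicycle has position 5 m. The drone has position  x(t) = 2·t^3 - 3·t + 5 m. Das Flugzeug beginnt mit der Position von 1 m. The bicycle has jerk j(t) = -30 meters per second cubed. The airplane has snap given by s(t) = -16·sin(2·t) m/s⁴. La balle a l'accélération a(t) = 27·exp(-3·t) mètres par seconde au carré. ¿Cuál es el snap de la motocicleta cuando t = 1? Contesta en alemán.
Wir müssen unsere Gleichung für die Position x(t) = 3·t + 2 4-mal ableiten. Durch Ableiten von der Position erhalten wir die Geschwindigkeit: v(t) = 3. Die Ableitung von der Geschwindigkeit ergibt die Beschleunigung: a(t) = 0. Durch Ableiten von der Beschleunigung erhalten wir den Ruck: j(t) = 0. Durch Ableiten von dem Ruck erhalten wir den Snap: s(t) = 0. Wir haben den Snap s(t) = 0. Durch Einsetzen von t = 1: s(1) = 0.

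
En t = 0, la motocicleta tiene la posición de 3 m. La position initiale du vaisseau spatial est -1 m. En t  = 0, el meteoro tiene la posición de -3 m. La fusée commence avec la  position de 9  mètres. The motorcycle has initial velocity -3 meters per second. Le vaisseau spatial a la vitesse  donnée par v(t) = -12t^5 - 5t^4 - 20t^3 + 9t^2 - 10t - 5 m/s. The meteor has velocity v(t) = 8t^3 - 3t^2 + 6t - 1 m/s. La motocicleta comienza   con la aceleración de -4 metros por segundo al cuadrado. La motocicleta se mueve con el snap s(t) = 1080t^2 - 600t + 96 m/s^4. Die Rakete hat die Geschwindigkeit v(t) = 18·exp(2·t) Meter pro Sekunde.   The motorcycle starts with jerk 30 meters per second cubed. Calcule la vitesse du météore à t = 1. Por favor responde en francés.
De l'équation de la vitesse v(t) = 8·t^3 - 3·t^2 + 6·t - 1, nous substituons t = 1 pour obtenir v = 10.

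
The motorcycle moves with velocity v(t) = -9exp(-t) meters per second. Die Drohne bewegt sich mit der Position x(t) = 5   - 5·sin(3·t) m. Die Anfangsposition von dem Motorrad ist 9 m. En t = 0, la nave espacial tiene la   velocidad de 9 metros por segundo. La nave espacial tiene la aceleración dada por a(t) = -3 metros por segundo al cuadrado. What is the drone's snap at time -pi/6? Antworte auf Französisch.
Nous devons dériver notre équation de la position x(t) = 5 - 5·sin(3·t) 4 fois. En dérivant la position, nous obtenons la vitesse: v(t) = -15·cos(3·t). La dérivée de la vitesse donne l'accélération: a(t) = 45·sin(3·t). La dérivée de l'accélération donne le jerk: j(t) = 135·cos(3·t). En dérivant le jerk, nous obtenons le snap: s(t) = -405·sin(3·t). De l'équation du snap s(t) = -405·sin(3·t), nous substituons t = -pi/6 pour obtenir s = 405.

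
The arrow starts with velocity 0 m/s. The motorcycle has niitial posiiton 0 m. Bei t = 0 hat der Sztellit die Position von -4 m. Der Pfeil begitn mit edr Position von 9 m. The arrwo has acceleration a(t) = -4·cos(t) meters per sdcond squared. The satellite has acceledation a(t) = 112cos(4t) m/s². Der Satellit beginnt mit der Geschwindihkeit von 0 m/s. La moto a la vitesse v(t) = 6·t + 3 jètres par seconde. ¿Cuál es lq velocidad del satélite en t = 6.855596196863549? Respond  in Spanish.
Necesitamos integrar nuestra ecuación de la aceleración a(t) = 112·cos(4·t) 1 vez. Integrando la aceleración y usando la condición inicial v(0) = 0, obtenemos v(t) = 28·sin(4·t). Usando v(t) = 28·sin(4·t) y sustituyendo t = 6.855596196863549, encontramos v = 21.0718297169368.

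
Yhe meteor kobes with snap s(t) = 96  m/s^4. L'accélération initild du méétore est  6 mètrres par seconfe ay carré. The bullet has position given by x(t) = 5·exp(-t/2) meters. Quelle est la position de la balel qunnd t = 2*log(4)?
En utilisant x(t) = 5·exp(-t/2) et en substituant t = 2*log(4), nous trouvons x = 5/4.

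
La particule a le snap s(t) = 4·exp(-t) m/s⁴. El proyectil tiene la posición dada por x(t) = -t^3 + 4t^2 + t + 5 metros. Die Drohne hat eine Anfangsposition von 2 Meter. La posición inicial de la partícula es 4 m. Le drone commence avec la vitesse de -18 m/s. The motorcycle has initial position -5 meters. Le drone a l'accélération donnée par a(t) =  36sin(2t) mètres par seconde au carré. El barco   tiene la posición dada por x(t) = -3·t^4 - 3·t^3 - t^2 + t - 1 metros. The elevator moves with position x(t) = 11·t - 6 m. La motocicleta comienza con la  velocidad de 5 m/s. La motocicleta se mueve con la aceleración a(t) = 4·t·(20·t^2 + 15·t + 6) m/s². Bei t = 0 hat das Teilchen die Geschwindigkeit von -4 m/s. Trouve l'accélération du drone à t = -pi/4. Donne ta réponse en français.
Nous avons l'accélération a(t) = 36·sin(2·t). En substituant t = -pi/4: a(-pi/4) = -36.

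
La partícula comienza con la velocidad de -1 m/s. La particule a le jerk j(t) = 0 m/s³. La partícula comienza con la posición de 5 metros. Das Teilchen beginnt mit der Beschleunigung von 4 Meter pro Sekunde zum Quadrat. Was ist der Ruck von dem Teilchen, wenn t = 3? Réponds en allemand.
Aus der Gleichung für den Ruck j(t) = 0, setzen wir t = 3 ein und erhalten j = 0.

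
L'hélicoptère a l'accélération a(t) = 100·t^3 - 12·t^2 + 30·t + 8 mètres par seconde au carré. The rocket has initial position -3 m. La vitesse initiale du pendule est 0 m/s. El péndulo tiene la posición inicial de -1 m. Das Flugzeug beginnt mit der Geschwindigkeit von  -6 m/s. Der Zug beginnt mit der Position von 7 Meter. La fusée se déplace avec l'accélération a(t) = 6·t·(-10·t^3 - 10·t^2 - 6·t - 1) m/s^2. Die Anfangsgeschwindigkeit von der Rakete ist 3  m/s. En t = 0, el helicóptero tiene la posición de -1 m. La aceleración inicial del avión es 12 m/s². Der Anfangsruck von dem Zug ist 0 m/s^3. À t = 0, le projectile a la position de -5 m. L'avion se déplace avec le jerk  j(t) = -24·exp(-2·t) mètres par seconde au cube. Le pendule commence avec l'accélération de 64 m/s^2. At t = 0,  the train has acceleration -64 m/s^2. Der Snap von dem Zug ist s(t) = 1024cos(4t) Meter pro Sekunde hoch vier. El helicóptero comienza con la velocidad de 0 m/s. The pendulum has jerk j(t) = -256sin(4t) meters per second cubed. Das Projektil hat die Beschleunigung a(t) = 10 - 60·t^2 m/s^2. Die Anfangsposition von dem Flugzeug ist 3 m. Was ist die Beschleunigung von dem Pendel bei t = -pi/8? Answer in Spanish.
Para resolver esto, necesitamos tomar 1 integral de nuestra ecuación de la sacudida j(t) = -256·sin(4·t). Tomando ∫j(t)dt y aplicando a(0) = 64, encontramos a(t) = 64·cos(4·t). Tenemos la aceleración a(t) = 64·cos(4·t). Sustituyendo t = -pi/8: a(-pi/8) = 0.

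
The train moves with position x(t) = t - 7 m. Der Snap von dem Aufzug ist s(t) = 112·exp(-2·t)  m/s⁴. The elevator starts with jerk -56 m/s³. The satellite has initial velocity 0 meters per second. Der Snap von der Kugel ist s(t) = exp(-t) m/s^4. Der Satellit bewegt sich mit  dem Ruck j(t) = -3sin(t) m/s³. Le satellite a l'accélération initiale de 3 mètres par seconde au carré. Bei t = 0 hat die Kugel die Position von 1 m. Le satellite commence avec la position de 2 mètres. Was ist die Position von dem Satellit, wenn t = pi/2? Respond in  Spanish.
Necesitamos integrar nuestra ecuación de la sacudida j(t) = -3·sin(t) 3 veces. Tomando ∫j(t)dt y aplicando a(0) = 3, encontramos a(t) = 3·cos(t). La antiderivada de la aceleración, con v(0) = 0, da la velocidad: v(t) = 3·sin(t). La antiderivada de la velocidad, con x(0) = 2, da la posición: x(t) = 5 - 3·cos(t). De la ecuación de la posición x(t) = 5 - 3·cos(t), sustituimos t = pi/2 para obtener x = 5.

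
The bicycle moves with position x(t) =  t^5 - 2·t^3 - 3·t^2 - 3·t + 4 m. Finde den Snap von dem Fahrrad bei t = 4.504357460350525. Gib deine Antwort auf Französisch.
En partant de la position x(t) = t^5 - 2·t^3 - 3·t^2 - 3·t + 4, nous prenons 4 dérivées. En dérivant la position, nous obtenons la vitesse: v(t) = 5·t^4 - 6·t^2 - 6·t - 3. En dérivant la vitesse, nous obtenons l'accélération: a(t) = 20·t^3 - 12·t - 6. En dérivant l'accélération, nous obtenons le jerk: j(t) = 60·t^2 - 12. En prenant d/dt de j(t), nous trouvons s(t) = 120·t. De l'équation du snap s(t) = 120·t, nous substituons t = 4.504357460350525 pour obtenir s = 540.522895242063.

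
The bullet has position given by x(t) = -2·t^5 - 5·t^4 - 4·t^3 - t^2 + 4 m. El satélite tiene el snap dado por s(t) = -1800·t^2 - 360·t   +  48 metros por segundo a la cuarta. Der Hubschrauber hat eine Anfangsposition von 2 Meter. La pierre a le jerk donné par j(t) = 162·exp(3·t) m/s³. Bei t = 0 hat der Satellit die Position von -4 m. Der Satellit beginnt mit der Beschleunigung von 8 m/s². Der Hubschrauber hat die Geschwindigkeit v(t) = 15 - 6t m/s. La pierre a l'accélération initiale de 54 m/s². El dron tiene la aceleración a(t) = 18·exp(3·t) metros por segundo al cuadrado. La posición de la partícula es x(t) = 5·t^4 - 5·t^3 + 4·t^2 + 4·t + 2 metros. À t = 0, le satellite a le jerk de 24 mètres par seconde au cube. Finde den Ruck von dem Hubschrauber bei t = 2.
Ausgehend von der Geschwindigkeit v(t) = 15 - 6·t, nehmen wir 2 Ableitungen. Die Ableitung von der Geschwindigkeit ergibt die Beschleunigung: a(t) = -6. Durch Ableiten von der Beschleunigung erhalten wir den Ruck: j(t) = 0. Wir haben den Ruck j(t) = 0. Durch Einsetzen von t = 2: j(2) = 0.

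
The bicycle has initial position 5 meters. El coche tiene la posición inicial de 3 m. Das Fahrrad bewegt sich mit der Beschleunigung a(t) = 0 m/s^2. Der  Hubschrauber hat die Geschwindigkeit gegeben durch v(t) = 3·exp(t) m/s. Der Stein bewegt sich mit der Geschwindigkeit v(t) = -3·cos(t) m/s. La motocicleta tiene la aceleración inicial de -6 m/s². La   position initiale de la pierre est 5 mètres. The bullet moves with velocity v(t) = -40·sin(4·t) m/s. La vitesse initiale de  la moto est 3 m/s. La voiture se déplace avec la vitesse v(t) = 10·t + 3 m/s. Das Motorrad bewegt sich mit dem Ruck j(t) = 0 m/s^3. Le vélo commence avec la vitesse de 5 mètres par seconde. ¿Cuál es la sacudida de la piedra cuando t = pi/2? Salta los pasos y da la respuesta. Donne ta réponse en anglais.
The jerk at t = pi/2 is j = 0.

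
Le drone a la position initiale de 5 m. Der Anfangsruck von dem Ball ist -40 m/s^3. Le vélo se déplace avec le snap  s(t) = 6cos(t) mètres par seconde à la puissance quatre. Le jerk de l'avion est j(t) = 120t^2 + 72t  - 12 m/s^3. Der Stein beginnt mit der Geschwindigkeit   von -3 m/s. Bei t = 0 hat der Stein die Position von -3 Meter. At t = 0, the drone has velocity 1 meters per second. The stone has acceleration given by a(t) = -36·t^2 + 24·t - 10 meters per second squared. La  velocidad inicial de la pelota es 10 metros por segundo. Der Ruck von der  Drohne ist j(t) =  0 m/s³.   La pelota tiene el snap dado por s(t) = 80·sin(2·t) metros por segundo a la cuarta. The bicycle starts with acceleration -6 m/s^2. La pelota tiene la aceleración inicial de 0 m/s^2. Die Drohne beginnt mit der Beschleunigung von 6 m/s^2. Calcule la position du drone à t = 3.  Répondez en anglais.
To find the answer, we compute 3 antiderivatives of j(t) = 0. Integrating jerk and using the initial condition a(0) = 6, we get a(t) = 6. Taking ∫a(t)dt and applying v(0) = 1, we find v(t) = 6·t + 1. Integrating velocity and using the initial condition x(0) = 5, we get x(t) = 3·t^2 + t + 5. Using x(t) = 3·t^2 + t + 5 and substituting t = 3, we find x = 35.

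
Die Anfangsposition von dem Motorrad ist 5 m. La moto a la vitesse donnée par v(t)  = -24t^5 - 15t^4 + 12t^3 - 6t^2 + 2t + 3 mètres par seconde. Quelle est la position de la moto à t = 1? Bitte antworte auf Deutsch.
Um dies zu lösen, müssen wir 1 Stammfunktion unserer Gleichung für die Geschwindigkeit v(t) = -24·t^5 - 15·t^4 + 12·t^3 - 6·t^2 + 2·t + 3 finden. Durch Integration von der Geschwindigkeit und Verwendung der Anfangsbedingung x(0) = 5, erhalten wir x(t) = -4·t^6 - 3·t^5 + 3·t^4 - 2·t^3 + t^2 + 3·t + 5. Wir haben die Position x(t) = -4·t^6 - 3·t^5 + 3·t^4 - 2·t^3 + t^2 + 3·t + 5. Durch Einsetzen von t = 1: x(1) = 3.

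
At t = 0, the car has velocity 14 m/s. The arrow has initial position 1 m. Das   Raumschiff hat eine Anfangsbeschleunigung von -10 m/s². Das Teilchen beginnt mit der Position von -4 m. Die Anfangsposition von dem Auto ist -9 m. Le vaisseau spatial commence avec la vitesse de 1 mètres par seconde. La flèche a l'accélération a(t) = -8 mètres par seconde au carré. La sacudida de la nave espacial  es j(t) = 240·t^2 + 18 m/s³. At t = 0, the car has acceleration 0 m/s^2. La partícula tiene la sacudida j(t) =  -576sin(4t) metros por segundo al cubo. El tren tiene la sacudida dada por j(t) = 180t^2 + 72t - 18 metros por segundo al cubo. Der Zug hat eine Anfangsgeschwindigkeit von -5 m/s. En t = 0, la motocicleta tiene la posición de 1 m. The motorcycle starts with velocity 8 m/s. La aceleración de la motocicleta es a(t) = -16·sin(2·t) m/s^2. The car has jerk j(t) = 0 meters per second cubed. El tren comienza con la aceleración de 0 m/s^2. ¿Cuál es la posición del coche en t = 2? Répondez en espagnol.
Partiendo de la sacudida j(t) = 0, tomamos 3 integrales. La antiderivada de la sacudida, con a(0) = 0, da la aceleración: a(t) = 0. La antiderivada de la aceleración es la velocidad. Usando v(0) = 14, obtenemos v(t) = 14. La integral de la velocidad, con x(0) = -9, da la posición: x(t) = 14·t - 9. Usando x(t) = 14·t - 9 y sustituyendo t = 2, encontramos x = 19.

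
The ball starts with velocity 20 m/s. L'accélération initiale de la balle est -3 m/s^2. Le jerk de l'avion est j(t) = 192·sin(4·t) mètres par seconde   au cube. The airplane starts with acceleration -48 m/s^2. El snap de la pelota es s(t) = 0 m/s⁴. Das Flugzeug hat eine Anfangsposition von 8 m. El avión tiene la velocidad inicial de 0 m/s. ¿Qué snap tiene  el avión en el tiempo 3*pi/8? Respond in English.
Starting from jerk j(t) = 192·sin(4·t), we take 1 derivative. The derivative of jerk gives snap: s(t) = 768·cos(4·t). We have snap s(t) = 768·cos(4·t). Substituting t = 3*pi/8: s(3*pi/8) = 0.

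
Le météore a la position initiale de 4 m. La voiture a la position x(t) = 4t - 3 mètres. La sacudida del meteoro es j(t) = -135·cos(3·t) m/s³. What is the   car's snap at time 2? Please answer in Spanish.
Para resolver esto, necesitamos tomar 4 derivadas de nuestra ecuación de la posición x(t) = 4·t - 3. Derivando la posición, obtenemos la velocidad: v(t) = 4. La derivada de la velocidad da la aceleración: a(t) = 0. Derivando la aceleración, obtenemos la sacudida: j(t) = 0. Tomando d/dt de j(t), encontramos s(t) = 0. Usando s(t) = 0 y sustituyendo t = 2, encontramos s = 0.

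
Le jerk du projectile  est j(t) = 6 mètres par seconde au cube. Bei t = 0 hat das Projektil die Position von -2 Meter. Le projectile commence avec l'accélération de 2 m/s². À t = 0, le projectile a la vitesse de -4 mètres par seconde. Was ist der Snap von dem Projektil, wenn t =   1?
Um dies zu lösen, müssen wir 1 Ableitung unserer Gleichung für den Ruck j(t) = 6 nehmen. Die Ableitung von dem Ruck ergibt den Snap: s(t) = 0. Wir haben den Snap s(t) = 0. Durch Einsetzen von t = 1: s(1) = 0.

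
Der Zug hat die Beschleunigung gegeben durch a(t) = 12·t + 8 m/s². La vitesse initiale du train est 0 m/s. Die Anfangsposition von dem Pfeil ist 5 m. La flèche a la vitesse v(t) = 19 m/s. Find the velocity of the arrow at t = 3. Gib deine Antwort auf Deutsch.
Wir haben die Geschwindigkeit v(t) = 19. Durch Einsetzen von t = 3: v(3) = 19.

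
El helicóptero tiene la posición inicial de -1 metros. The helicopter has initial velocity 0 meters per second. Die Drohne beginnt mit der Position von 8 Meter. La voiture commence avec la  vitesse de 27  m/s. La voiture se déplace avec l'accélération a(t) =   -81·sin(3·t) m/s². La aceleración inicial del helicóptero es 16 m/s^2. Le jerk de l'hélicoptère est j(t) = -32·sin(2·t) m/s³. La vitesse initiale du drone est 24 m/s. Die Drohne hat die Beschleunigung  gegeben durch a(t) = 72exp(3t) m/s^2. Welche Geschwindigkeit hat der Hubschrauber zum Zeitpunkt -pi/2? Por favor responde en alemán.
Ausgehend von dem Ruck j(t) = -32·sin(2·t), nehmen wir 2 Stammfunktionen. Mit ∫j(t)dt und Anwendung von a(0) = 16, finden wir a(t) = 16·cos(2·t). Mit ∫a(t)dt und Anwendung von v(0) = 0, finden wir v(t) = 8·sin(2·t). Wir haben die Geschwindigkeit v(t) = 8·sin(2·t). Durch Einsetzen von t = -pi/2: v(-pi/2) = 0.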